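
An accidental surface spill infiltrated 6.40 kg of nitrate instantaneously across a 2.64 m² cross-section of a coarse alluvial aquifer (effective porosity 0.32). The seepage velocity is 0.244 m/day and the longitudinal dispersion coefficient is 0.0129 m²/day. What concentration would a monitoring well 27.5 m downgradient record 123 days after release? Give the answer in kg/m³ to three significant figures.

0.628 kg/m³

For an instantaneous plane source, C(x,t) = M/(n_e·A·√(4πDt)) · exp(−(x−vt)²/(4Dt)), with n_e·A the pore (flow) area.
Plume center vt = 0.244 × 123 = 30.012 m, so the well at 27.5 m is 2.512 m upgradient of the peak.
√(4πDt) = 4.465 m, giving peak height M/(n_e·A·√(4πDt)) = 6.40/(0.32 × 2.64 × 4.465) = 1.697 kg/m³.
(x−vt)²/(4Dt) = (-2.512)²/(4 × 0.0129 × 123) = 0.9942; exp(−0.9942) = 0.3700.
C = 1.697 × 0.3700 = 0.628 kg/m³.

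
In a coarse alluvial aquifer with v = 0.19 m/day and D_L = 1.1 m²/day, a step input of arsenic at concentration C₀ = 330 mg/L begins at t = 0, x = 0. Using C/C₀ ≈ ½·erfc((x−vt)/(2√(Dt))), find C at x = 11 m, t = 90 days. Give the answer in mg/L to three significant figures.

220 mg/L

For a continuous step input, C/C₀ ≈ ½·erfc((x−vt)/(2√(Dt))).
vt = 0.19 × 90 = 17.1 m and 2√(Dt) = 2√(1.1 × 90) = 19.90 m.
Argument (x−vt)/(2√(Dt)) = (11 − 17.1)/19.90 = -0.3065; ½·erfc(-0.3065) = 0.6677.
C = 330 × 0.6677 = 220 mg/L.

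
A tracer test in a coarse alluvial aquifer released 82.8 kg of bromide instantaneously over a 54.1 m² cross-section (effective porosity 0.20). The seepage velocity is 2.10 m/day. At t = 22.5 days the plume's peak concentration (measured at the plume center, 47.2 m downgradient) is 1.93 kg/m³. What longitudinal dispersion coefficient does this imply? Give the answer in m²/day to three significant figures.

At the plume center C_max = M/(n_e·A·√(4πDt)), so D = M²/(4πt·(n_e·A·C_max)²).
n_e·A·C_max = 0.20 × 54.1 × 1.93 = 20.88 kg/m.
D = 82.8²/(4π × 22.5 × 20.88²) = 0.0556 m²/day.

0.0556 m²/day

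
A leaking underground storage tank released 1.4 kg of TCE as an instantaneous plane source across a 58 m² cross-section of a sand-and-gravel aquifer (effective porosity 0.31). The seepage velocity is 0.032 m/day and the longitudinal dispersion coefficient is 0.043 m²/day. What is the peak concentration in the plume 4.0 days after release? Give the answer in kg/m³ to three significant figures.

The peak of an instantaneous 1D plume sits at x = vt; there the Gaussian factor is 1 and C_max = M/(n_e·A·√(4πDt)), where n_e·A is the pore area the mass is dissolved in.
√(4πDt) = √(4π × 0.043 × 4.0) = 1.470 m, so C_max = 1.4/(0.31 × 58 × 1.470) = 0.0530 kg/m³.

0.0530 kg/m³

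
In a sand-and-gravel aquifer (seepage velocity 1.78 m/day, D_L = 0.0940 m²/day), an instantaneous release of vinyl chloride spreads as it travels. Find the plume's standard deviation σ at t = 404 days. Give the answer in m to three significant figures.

Dispersive spreading gives a Gaussian with σ² = 2Dt; advection only shifts the center.
σ = √(2 × 0.0940 × 404) = 8.72 m.

8.72 m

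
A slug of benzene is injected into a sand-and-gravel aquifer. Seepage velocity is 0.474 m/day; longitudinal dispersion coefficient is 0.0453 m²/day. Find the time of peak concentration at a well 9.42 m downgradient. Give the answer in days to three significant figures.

19.7 days

For the 1D instantaneous-source solution, setting ∂C/∂t = 0 at fixed x gives v²t² + 2Dt − x² = 0, so t = (√(D² + v²x²) − D)/v².
√(D² + v²x²) = √(0.0453² + 0.474² × 9.42²) = 4.465; v² = 0.224676.
t = (4.465 − 0.0453)/0.224676 = 19.7 days (vs. the pure-advection estimate x/v = 19.9 d).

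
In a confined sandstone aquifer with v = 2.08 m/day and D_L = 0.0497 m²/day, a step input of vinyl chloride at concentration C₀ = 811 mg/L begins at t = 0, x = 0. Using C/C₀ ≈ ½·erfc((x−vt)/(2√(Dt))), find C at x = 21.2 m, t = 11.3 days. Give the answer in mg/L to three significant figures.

799 mg/L

For a continuous step input, C/C₀ ≈ ½·erfc((x−vt)/(2√(Dt))).
vt = 2.08 × 11.3 = 23.504 m and 2√(Dt) = 2√(0.0497 × 11.3) = 1.499 m.
Argument (x−vt)/(2√(Dt)) = (21.2 − 23.504)/1.499 = -1.537; ½·erfc(-1.537) = 0.9851.
C = 811 × 0.9851 = 799 mg/L.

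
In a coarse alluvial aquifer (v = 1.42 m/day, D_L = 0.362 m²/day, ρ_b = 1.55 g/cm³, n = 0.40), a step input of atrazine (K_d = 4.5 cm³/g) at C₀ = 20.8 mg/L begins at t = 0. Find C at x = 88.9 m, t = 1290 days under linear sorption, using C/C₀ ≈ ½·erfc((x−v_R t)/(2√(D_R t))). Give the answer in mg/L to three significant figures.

19.3 mg/L

Retardation factor R = 1 + ρ_b·K_d/n = 1 + 1.55 × 4.5/0.40 = 18.44.
Sorption retards both mechanisms: v_R = v/R = 0.07701 m/day, D_R = D/R = 0.01963 m²/day.
v_R·t = 0.07701 × 1290 = 99.3429 m; 2√(D_R t) = 10.06 m; argument = (88.9 − 99.3429)/10.06 = -1.038.
C = C₀ × ½·erfc(-1.038) = 20.8 × 0.9289 = 19.3 mg/L.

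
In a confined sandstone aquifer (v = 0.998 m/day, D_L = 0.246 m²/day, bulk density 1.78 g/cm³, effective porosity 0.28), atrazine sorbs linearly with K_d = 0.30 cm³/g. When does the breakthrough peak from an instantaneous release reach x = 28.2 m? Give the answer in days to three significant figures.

81.4 days

Retardation factor R = 1 + ρ_b·K_d/n = 1 + 1.78 × 0.30/0.28 = 2.907.
Sorption retards both mechanisms: v_R = v/R = 0.3433 m/day, D_R = D/R = 0.08462 m²/day.
Peak time from v_R²t² + 2D_R t − x² = 0: t = (√(D_R² + v_R²x²) − D_R)/v_R².
√(D_R² + v_R²x²) = √(0.08462² + 0.3433² × 28.2²) = 9.681; v_R² = 0.1179.
t = (9.681 − 0.08462)/0.1179 = 81.4 days.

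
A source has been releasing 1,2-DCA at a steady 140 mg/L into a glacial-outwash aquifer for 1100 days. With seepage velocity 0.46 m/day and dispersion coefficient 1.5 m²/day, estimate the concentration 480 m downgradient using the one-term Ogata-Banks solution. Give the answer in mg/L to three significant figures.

For a continuous step input, C/C₀ ≈ ½·erfc((x−vt)/(2√(Dt))).
vt = 0.46 × 1100 = 506 m and 2√(Dt) = 2√(1.5 × 1100) = 81.24 m.
Argument (x−vt)/(2√(Dt)) = (480 − 506)/81.24 = -0.3200; ½·erfc(-0.3200) = 0.6746.
C = 140 × 0.6746 = 94.4 mg/L.

94.4 mg/L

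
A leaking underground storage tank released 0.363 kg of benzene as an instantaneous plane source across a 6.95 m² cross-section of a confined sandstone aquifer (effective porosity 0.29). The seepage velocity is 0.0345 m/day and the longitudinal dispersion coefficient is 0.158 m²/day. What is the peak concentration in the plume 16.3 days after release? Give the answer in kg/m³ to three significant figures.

0.0317 kg/m³

The peak of an instantaneous 1D plume sits at x = vt; there the Gaussian factor is 1 and C_max = M/(n_e·A·√(4πDt)), where n_e·A is the pore area the mass is dissolved in.
√(4πDt) = √(4π × 0.158 × 16.3) = 5.689 m, so C_max = 0.363/(0.29 × 6.95 × 5.689) = 0.0317 kg/m³.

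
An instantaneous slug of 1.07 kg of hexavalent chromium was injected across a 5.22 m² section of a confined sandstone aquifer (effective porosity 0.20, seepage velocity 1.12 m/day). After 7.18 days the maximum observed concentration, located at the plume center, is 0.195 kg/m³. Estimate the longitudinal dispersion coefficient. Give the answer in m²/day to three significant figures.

At the plume center C_max = M/(n_e·A·√(4πDt)), so D = M²/(4πt·(n_e·A·C_max)²).
n_e·A·C_max = 0.20 × 5.22 × 0.195 = 0.2036 kg/m.
D = 1.07²/(4π × 7.18 × 0.2036²) = 0.306 m²/day.

0.306 m²/day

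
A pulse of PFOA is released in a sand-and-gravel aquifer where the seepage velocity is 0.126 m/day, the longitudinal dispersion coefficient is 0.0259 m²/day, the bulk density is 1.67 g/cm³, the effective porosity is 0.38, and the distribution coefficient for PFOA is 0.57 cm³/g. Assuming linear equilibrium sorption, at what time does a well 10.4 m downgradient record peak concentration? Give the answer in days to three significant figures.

Retardation factor R = 1 + ρ_b·K_d/n = 1 + 1.67 × 0.57/0.38 = 3.505.
Sorption retards both mechanisms: v_R = v/R = 0.03595 m/day, D_R = D/R = 0.007389 m²/day.
Peak time from v_R²t² + 2D_R t − x² = 0: t = (√(D_R² + v_R²x²) − D_R)/v_R².
√(D_R² + v_R²x²) = √(0.007389² + 0.03595² × 10.4²) = 0.3740; v_R² = 0.001292.
t = (0.3740 − 0.007389)/0.001292 = 284 days.

284 days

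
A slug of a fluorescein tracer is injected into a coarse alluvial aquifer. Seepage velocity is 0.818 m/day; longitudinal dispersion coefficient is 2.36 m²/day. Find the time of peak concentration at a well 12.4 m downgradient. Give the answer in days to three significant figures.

12.0 days

For the 1D instantaneous-source solution, setting ∂C/∂t = 0 at fixed x gives v²t² + 2Dt − x² = 0, so t = (√(D² + v²x²) − D)/v².
√(D² + v²x²) = √(2.36² + 0.818² × 12.4²) = 10.41; v² = 0.669124.
t = (10.41 − 2.36)/0.669124 = 12.0 days (vs. the pure-advection estimate x/v = 15.2 d).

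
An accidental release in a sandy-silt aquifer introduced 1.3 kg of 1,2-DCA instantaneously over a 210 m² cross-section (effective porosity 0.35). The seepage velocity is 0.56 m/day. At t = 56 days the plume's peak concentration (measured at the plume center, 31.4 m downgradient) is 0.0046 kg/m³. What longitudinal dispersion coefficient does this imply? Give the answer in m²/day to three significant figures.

At the plume center C_max = M/(n_e·A·√(4πDt)), so D = M²/(4πt·(n_e·A·C_max)²).
n_e·A·C_max = 0.35 × 210 × 0.0046 = 0.3381 kg/m.
D = 1.3²/(4π × 56 × 0.3381²) = 0.0210 m²/day.

0.0210 m²/day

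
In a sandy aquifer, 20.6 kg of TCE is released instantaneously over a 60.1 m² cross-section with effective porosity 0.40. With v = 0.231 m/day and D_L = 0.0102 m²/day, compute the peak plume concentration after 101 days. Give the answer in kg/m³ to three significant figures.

0.238 kg/m³

The peak of an instantaneous 1D plume sits at x = vt; there the Gaussian factor is 1 and C_max = M/(n_e·A·√(4πDt)), where n_e·A is the pore area the mass is dissolved in.
√(4πDt) = √(4π × 0.0102 × 101) = 3.598 m, so C_max = 20.6/(0.40 × 60.1 × 3.598) = 0.238 kg/m³.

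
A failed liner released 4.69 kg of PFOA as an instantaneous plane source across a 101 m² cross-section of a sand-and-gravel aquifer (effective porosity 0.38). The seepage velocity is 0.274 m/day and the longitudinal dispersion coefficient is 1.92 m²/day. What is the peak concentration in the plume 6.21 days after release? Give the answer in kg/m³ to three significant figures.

The peak of an instantaneous 1D plume sits at x = vt; there the Gaussian factor is 1 and C_max = M/(n_e·A·√(4πDt)), where n_e·A is the pore area the mass is dissolved in.
√(4πDt) = √(4π × 1.92 × 6.21) = 12.24 m, so C_max = 4.69/(0.38 × 101 × 12.24) = 0.00998 kg/m³.

0.00998 kg/m³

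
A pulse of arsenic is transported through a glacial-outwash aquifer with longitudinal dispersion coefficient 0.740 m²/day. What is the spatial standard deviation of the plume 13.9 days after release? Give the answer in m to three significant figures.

Dispersive spreading gives a Gaussian with σ² = 2Dt; advection only shifts the center.
σ = √(2 × 0.740 × 13.9) = 4.54 m.

4.54 m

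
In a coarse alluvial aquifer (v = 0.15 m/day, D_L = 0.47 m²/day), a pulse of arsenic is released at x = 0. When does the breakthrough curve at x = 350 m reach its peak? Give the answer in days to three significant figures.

2310 days

For the 1D instantaneous-source solution, setting ∂C/∂t = 0 at fixed x gives v²t² + 2Dt − x² = 0, so t = (√(D² + v²x²) − D)/v².
√(D² + v²x²) = √(0.47² + 0.15² × 350²) = 52.50; v² = 0.0225.
t = (52.50 − 0.47)/0.0225 = 2310 days (vs. the pure-advection estimate x/v = 2330 d).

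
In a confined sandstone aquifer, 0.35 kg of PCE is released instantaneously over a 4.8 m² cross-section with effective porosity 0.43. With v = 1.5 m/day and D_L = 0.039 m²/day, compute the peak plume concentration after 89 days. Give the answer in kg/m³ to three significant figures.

The peak of an instantaneous 1D plume sits at x = vt; there the Gaussian factor is 1 and C_max = M/(n_e·A·√(4πDt)), where n_e·A is the pore area the mass is dissolved in.
√(4πDt) = √(4π × 0.039 × 89) = 6.604 m, so C_max = 0.35/(0.43 × 4.8 × 6.604) = 0.0257 kg/m³.

0.0257 kg/m³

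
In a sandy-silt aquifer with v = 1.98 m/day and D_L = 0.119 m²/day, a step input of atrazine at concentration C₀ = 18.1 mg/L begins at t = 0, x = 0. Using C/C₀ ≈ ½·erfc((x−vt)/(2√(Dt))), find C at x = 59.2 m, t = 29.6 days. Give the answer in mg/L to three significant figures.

For a continuous step input, C/C₀ ≈ ½·erfc((x−vt)/(2√(Dt))).
vt = 1.98 × 29.6 = 58.608 m and 2√(Dt) = 2√(0.119 × 29.6) = 3.754 m.
Argument (x−vt)/(2√(Dt)) = (59.2 − 58.608)/3.754 = 0.1577; ½·erfc(0.1577) = 0.4118.
C = 18.1 × 0.4118 = 7.45 mg/L.

7.45 mg/L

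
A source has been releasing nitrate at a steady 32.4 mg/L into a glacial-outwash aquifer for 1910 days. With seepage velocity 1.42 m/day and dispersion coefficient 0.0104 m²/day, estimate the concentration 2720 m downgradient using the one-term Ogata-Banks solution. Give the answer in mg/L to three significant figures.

For a continuous step input, C/C₀ ≈ ½·erfc((x−vt)/(2√(Dt))).
vt = 1.42 × 1910 = 2712.2 m and 2√(Dt) = 2√(0.0104 × 1910) = 8.914 m.
Argument (x−vt)/(2√(Dt)) = (2720 − 2712.2)/8.914 = 0.8750; ½·erfc(0.8750) = 0.1080.
C = 32.4 × 0.1080 = 3.50 mg/L.

3.50 mg/L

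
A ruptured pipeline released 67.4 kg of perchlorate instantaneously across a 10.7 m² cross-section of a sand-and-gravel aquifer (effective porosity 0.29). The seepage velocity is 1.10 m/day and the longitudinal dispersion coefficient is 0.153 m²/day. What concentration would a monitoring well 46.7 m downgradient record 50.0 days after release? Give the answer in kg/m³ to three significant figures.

0.233 kg/m³

For an instantaneous plane source, C(x,t) = M/(n_e·A·√(4πDt)) · exp(−(x−vt)²/(4Dt)), with n_e·A the pore (flow) area.
Plume center vt = 1.10 × 50.0 = 55 m, so the well at 46.7 m is 8.3 m upgradient of the peak.
√(4πDt) = 9.805 m, giving peak height M/(n_e·A·√(4πDt)) = 67.4/(0.29 × 10.7 × 9.805) = 2.215 kg/m³.
(x−vt)²/(4Dt) = (-8.3)²/(4 × 0.153 × 50.0) = 2.251; exp(−2.251) = 0.1053.
C = 2.215 × 0.1053 = 0.233 kg/m³.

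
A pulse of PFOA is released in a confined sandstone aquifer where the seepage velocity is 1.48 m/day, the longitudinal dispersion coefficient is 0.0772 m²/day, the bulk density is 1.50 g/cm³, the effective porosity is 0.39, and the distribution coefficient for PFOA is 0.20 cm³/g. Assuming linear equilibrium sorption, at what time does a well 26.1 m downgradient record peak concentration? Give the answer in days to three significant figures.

31.1 days

Retardation factor R = 1 + ρ_b·K_d/n = 1 + 1.50 × 0.20/0.39 = 1.769.
Sorption retards both mechanisms: v_R = v/R = 0.8366 m/day, D_R = D/R = 0.04364 m²/day.
Peak time from v_R²t² + 2D_R t − x² = 0: t = (√(D_R² + v_R²x²) − D_R)/v_R².
√(D_R² + v_R²x²) = √(0.04364² + 0.8366² × 26.1²) = 21.84; v_R² = 0.6999.
t = (21.84 − 0.04364)/0.6999 = 31.1 days.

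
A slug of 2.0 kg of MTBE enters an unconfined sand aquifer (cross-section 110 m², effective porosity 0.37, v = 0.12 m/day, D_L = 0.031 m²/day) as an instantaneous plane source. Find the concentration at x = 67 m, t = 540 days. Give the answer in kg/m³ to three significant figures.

For an instantaneous plane source, C(x,t) = M/(n_e·A·√(4πDt)) · exp(−(x−vt)²/(4Dt)), with n_e·A the pore (flow) area.
Plume center vt = 0.12 × 540 = 64.8 m, so the well at 67 m is 2.2 m downgradient of the peak.
√(4πDt) = 14.50 m, giving peak height M/(n_e·A·√(4πDt)) = 2.0/(0.37 × 110 × 14.50) = 0.003389 kg/m³.
(x−vt)²/(4Dt) = (2.2)²/(4 × 0.031 × 540) = 0.07228; exp(−0.07228) = 0.9303.
C = 0.003389 × 0.9303 = 0.00315 kg/m³.

0.00315 kg/m³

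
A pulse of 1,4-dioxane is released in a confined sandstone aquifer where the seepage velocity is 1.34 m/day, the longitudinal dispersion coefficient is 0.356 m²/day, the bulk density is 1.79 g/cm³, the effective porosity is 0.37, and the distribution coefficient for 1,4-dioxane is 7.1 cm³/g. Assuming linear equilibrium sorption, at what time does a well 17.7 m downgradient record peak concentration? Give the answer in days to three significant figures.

Retardation factor R = 1 + ρ_b·K_d/n = 1 + 1.79 × 7.1/0.37 = 35.35.
Sorption retards both mechanisms: v_R = v/R = 0.03791 m/day, D_R = D/R = 0.01007 m²/day.
Peak time from v_R²t² + 2D_R t − x² = 0: t = (√(D_R² + v_R²x²) − D_R)/v_R².
√(D_R² + v_R²x²) = √(0.01007² + 0.03791² × 17.7²) = 0.6711; v_R² = 0.001437.
t = (0.6711 − 0.01007)/0.001437 = 460 days.

460 days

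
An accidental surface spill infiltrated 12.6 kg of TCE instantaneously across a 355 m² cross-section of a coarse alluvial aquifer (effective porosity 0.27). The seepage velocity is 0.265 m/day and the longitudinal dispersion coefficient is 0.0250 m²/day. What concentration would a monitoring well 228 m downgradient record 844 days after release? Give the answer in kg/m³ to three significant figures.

0.00646 kg/m³

For an instantaneous plane source, C(x,t) = M/(n_e·A·√(4πDt)) · exp(−(x−vt)²/(4Dt)), with n_e·A the pore (flow) area.
Plume center vt = 0.265 × 844 = 223.66 m, so the well at 228 m is 4.34 m downgradient of the peak.
√(4πDt) = 16.28 m, giving peak height M/(n_e·A·√(4πDt)) = 12.6/(0.27 × 355 × 16.28) = 0.008075 kg/m³.
(x−vt)²/(4Dt) = (4.34)²/(4 × 0.0250 × 844) = 0.2232; exp(−0.2232) = 0.8000.
C = 0.008075 × 0.8000 = 0.00646 kg/m³.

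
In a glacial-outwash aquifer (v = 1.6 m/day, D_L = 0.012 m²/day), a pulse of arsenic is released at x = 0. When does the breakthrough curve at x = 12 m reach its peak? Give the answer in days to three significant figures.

7.50 days

For the 1D instantaneous-source solution, setting ∂C/∂t = 0 at fixed x gives v²t² + 2Dt − x² = 0, so t = (√(D² + v²x²) − D)/v².
√(D² + v²x²) = √(0.012² + 1.6² × 12²) = 19.20; v² = 2.56.
t = (19.20 − 0.012)/2.56 = 7.50 days (vs. the pure-advection estimate x/v = 7.50 d).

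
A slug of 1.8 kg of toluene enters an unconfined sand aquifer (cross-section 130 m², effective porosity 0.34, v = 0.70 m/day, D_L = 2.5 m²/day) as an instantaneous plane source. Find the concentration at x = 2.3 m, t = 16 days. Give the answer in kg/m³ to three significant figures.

For an instantaneous plane source, C(x,t) = M/(n_e·A·√(4πDt)) · exp(−(x−vt)²/(4Dt)), with n_e·A the pore (flow) area.
Plume center vt = 0.70 × 16 = 11.2 m, so the well at 2.3 m is 8.9 m upgradient of the peak.
√(4πDt) = 22.42 m, giving peak height M/(n_e·A·√(4πDt)) = 1.8/(0.34 × 130 × 22.42) = 0.001816 kg/m³.
(x−vt)²/(4Dt) = (-8.9)²/(4 × 2.5 × 16) = 0.4951; exp(−0.4951) = 0.6095.
C = 0.001816 × 0.6095 = 0.00111 kg/m³.

0.00111 kg/m³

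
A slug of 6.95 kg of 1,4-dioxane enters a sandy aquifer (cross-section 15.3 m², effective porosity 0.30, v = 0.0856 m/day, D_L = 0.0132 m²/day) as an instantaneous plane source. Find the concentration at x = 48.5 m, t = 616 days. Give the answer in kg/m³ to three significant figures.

0.0864 kg/m³

For an instantaneous plane source, C(x,t) = M/(n_e·A·√(4πDt)) · exp(−(x−vt)²/(4Dt)), with n_e·A the pore (flow) area.
Plume center vt = 0.0856 × 616 = 52.7296 m, so the well at 48.5 m is 4.2296 m upgradient of the peak.
√(4πDt) = 10.11 m, giving peak height M/(n_e·A·√(4πDt)) = 6.95/(0.30 × 15.3 × 10.11) = 0.1498 kg/m³.
(x−vt)²/(4Dt) = (-4.2296)²/(4 × 0.0132 × 616) = 0.5500; exp(−0.5500) = 0.5769.
C = 0.1498 × 0.5769 = 0.0864 kg/m³.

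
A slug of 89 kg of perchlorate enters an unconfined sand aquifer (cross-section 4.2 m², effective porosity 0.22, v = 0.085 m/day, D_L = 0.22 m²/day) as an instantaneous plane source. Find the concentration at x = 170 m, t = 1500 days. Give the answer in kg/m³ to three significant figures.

0.381 kg/m³

For an instantaneous plane source, C(x,t) = M/(n_e·A·√(4πDt)) · exp(−(x−vt)²/(4Dt)), with n_e·A the pore (flow) area.
Plume center vt = 0.085 × 1500 = 127.5 m, so the well at 170 m is 42.5 m downgradient of the peak.
√(4πDt) = 64.40 m, giving peak height M/(n_e·A·√(4πDt)) = 89/(0.22 × 4.2 × 64.40) = 1.496 kg/m³.
(x−vt)²/(4Dt) = (42.5)²/(4 × 0.22 × 1500) = 1.368; exp(−1.368) = 0.2546.
C = 1.496 × 0.2546 = 0.381 kg/m³.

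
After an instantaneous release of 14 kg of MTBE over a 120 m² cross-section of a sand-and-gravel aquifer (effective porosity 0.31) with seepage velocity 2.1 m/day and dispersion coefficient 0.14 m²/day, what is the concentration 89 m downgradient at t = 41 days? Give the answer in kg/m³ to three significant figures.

0.0307 kg/m³

For an instantaneous plane source, C(x,t) = M/(n_e·A·√(4πDt)) · exp(−(x−vt)²/(4Dt)), with n_e·A the pore (flow) area.
Plume center vt = 2.1 × 41 = 86.1 m, so the well at 89 m is 2.9 m downgradient of the peak.
√(4πDt) = 8.493 m, giving peak height M/(n_e·A·√(4πDt)) = 14/(0.31 × 120 × 8.493) = 0.04431 kg/m³.
(x−vt)²/(4Dt) = (2.9)²/(4 × 0.14 × 41) = 0.3663; exp(−0.3663) = 0.6933.
C = 0.04431 × 0.6933 = 0.0307 kg/m³.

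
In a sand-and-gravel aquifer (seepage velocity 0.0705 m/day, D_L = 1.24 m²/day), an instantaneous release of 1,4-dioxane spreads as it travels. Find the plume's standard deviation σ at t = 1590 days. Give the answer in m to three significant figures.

62.8 m

Dispersive spreading gives a Gaussian with σ² = 2Dt; advection only shifts the center.
σ = √(2 × 1.24 × 1590) = 62.8 m.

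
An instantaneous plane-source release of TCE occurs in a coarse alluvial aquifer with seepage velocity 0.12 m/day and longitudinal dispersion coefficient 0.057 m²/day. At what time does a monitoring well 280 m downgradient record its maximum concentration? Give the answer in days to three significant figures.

2330 days

For the 1D instantaneous-source solution, setting ∂C/∂t = 0 at fixed x gives v²t² + 2Dt − x² = 0, so t = (√(D² + v²x²) − D)/v².
√(D² + v²x²) = √(0.057² + 0.12² × 280²) = 33.60; v² = 0.0144.
t = (33.60 − 0.057)/0.0144 = 2330 days (vs. the pure-advection estimate x/v = 2330 d).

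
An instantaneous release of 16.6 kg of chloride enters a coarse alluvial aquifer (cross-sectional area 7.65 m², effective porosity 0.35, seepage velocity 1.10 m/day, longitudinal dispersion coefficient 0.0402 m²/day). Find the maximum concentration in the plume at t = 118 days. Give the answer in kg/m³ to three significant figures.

The peak of an instantaneous 1D plume sits at x = vt; there the Gaussian factor is 1 and C_max = M/(n_e·A·√(4πDt)), where n_e·A is the pore area the mass is dissolved in.
√(4πDt) = √(4π × 0.0402 × 118) = 7.721 m, so C_max = 16.6/(0.35 × 7.65 × 7.721) = 0.803 kg/m³.

0.803 kg/m³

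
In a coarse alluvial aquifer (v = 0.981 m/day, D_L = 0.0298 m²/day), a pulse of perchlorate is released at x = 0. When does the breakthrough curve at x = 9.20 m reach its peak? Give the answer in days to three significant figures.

For the 1D instantaneous-source solution, setting ∂C/∂t = 0 at fixed x gives v²t² + 2Dt − x² = 0, so t = (√(D² + v²x²) − D)/v².
√(D² + v²x²) = √(0.0298² + 0.981² × 9.20²) = 9.025; v² = 0.962361.
t = (9.025 − 0.0298)/0.962361 = 9.35 days (vs. the pure-advection estimate x/v = 9.38 d).

9.35 days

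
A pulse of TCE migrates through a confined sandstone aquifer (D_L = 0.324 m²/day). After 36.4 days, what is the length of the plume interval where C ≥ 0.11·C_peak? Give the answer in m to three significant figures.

20.4 m

The plume is Gaussian with σ = √(2Dt) = √(2 × 0.324 × 36.4) = 4.857 m.
C/C_peak = exp(−Δx²/(2σ²)) = 0.11 ⇒ Δx = σ·√(−2 ln 0.11) = 4.857 × 2.101 = 10.20 m.
Width = 2Δx = 20.4 m.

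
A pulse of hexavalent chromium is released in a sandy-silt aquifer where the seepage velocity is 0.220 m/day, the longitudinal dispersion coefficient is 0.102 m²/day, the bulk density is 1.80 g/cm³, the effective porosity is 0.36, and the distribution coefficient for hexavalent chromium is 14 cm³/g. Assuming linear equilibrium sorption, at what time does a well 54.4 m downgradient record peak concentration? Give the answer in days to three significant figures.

17400 days

Retardation factor R = 1 + ρ_b·K_d/n = 1 + 1.80 × 14/0.36 = 71.00.
Sorption retards both mechanisms: v_R = v/R = 0.003099 m/day, D_R = D/R = 0.001437 m²/day.
Peak time from v_R²t² + 2D_R t − x² = 0: t = (√(D_R² + v_R²x²) − D_R)/v_R².
√(D_R² + v_R²x²) = √(0.001437² + 0.003099² × 54.4²) = 0.1686; v_R² = 9.604e-06.
t = (0.1686 − 0.001437)/9.604e-06 = 17400 days.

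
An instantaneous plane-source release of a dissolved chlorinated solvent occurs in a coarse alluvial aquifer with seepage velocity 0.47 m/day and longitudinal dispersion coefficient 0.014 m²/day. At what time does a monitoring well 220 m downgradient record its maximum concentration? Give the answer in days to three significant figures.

For the 1D instantaneous-source solution, setting ∂C/∂t = 0 at fixed x gives v²t² + 2Dt − x² = 0, so t = (√(D² + v²x²) − D)/v².
√(D² + v²x²) = √(0.014² + 0.47² × 220²) = 103.4; v² = 0.2209.
t = (103.4 − 0.014)/0.2209 = 468 days (vs. the pure-advection estimate x/v = 468 d).

468 days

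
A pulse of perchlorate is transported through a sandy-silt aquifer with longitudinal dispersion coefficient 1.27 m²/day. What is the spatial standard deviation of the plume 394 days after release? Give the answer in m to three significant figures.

31.6 m

Dispersive spreading gives a Gaussian with σ² = 2Dt; advection only shifts the center.
σ = √(2 × 1.27 × 394) = 31.6 m.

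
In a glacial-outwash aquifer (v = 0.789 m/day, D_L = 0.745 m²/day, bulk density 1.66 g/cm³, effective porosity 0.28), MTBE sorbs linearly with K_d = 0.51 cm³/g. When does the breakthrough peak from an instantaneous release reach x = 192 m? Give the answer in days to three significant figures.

Retardation factor R = 1 + ρ_b·K_d/n = 1 + 1.66 × 0.51/0.28 = 4.024.
Sorption retards both mechanisms: v_R = v/R = 0.1961 m/day, D_R = D/R = 0.1851 m²/day.
Peak time from v_R²t² + 2D_R t − x² = 0: t = (√(D_R² + v_R²x²) − D_R)/v_R².
√(D_R² + v_R²x²) = √(0.1851² + 0.1961² × 192²) = 37.65; v_R² = 0.03846.
t = (37.65 − 0.1851)/0.03846 = 974 days.

974 days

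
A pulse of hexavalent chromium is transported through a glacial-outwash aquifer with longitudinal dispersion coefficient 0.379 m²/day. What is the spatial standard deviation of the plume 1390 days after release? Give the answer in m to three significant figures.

32.5 m

Dispersive spreading gives a Gaussian with σ² = 2Dt; advection only shifts the center.
σ = √(2 × 0.379 × 1390) = 32.5 m.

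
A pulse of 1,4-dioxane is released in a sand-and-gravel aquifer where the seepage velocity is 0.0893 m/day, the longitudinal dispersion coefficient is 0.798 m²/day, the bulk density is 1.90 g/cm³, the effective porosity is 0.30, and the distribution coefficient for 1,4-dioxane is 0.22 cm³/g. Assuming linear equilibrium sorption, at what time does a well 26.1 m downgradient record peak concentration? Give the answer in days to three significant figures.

500 days

Retardation factor R = 1 + ρ_b·K_d/n = 1 + 1.90 × 0.22/0.30 = 2.393.
Sorption retards both mechanisms: v_R = v/R = 0.03732 m/day, D_R = D/R = 0.3335 m²/day.
Peak time from v_R²t² + 2D_R t − x² = 0: t = (√(D_R² + v_R²x²) − D_R)/v_R².
√(D_R² + v_R²x²) = √(0.3335² + 0.03732² × 26.1²) = 1.030; v_R² = 0.001393.
t = (1.030 − 0.3335)/0.001393 = 500 days.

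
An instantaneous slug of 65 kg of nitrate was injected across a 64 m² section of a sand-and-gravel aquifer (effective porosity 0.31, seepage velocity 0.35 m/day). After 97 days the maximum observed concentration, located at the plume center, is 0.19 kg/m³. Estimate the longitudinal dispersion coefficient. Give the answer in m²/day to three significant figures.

0.244 m²/day

At the plume center C_max = M/(n_e·A·√(4πDt)), so D = M²/(4πt·(n_e·A·C_max)²).
n_e·A·C_max = 0.31 × 64 × 0.19 = 3.770 kg/m.
D = 65²/(4π × 97 × 3.770²) = 0.244 m²/day.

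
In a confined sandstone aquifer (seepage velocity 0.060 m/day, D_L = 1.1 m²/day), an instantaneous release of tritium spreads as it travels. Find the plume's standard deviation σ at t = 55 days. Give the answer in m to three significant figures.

11.0 m

Dispersive spreading gives a Gaussian with σ² = 2Dt; advection only shifts the center.
σ = √(2 × 1.1 × 55) = 11.0 m.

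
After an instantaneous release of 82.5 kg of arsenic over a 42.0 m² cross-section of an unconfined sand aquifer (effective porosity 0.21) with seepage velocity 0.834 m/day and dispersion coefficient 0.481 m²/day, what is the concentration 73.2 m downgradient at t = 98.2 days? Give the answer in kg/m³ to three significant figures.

For an instantaneous plane source, C(x,t) = M/(n_e·A·√(4πDt)) · exp(−(x−vt)²/(4Dt)), with n_e·A the pore (flow) area.
Plume center vt = 0.834 × 98.2 = 81.8988 m, so the well at 73.2 m is 8.6988 m upgradient of the peak.
√(4πDt) = 24.36 m, giving peak height M/(n_e·A·√(4πDt)) = 82.5/(0.21 × 42.0 × 24.36) = 0.3840 kg/m³.
(x−vt)²/(4Dt) = (-8.6988)²/(4 × 0.481 × 98.2) = 0.4005; exp(−0.4005) = 0.6700.
C = 0.3840 × 0.6700 = 0.257 kg/m³.

0.257 kg/m³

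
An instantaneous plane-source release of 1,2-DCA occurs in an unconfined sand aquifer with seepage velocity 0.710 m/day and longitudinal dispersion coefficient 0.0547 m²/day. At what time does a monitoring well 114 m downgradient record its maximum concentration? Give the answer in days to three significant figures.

For the 1D instantaneous-source solution, setting ∂C/∂t = 0 at fixed x gives v²t² + 2Dt − x² = 0, so t = (√(D² + v²x²) − D)/v².
√(D² + v²x²) = √(0.0547² + 0.710² × 114²) = 80.94; v² = 0.5041.
t = (80.94 − 0.0547)/0.5041 = 160 days (vs. the pure-advection estimate x/v = 161 d).

160 days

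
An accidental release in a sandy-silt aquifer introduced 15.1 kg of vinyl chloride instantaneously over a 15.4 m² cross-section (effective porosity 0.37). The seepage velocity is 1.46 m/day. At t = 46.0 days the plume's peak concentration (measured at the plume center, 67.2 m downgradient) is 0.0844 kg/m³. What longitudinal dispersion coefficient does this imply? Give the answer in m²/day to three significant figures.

At the plume center C_max = M/(n_e·A·√(4πDt)), so D = M²/(4πt·(n_e·A·C_max)²).
n_e·A·C_max = 0.37 × 15.4 × 0.0844 = 0.4809 kg/m.
D = 15.1²/(4π × 46.0 × 0.4809²) = 1.71 m²/day.

1.71 m²/day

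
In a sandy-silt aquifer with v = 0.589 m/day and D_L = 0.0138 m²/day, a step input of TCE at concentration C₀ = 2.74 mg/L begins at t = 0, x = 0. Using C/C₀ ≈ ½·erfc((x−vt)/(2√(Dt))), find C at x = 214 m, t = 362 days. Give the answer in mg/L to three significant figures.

1.10 mg/L

For a continuous step input, C/C₀ ≈ ½·erfc((x−vt)/(2√(Dt))).
vt = 0.589 × 362 = 213.218 m and 2√(Dt) = 2√(0.0138 × 362) = 4.470 m.
Argument (x−vt)/(2√(Dt)) = (214 − 213.218)/4.470 = 0.1749; ½·erfc(0.1749) = 0.4023.
C = 2.74 × 0.4023 = 1.10 mg/L.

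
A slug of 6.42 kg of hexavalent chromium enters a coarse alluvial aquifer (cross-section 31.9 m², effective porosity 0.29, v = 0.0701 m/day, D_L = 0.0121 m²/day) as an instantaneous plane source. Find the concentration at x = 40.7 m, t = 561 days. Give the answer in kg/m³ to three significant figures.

0.0701 kg/m³

For an instantaneous plane source, C(x,t) = M/(n_e·A·√(4πDt)) · exp(−(x−vt)²/(4Dt)), with n_e·A the pore (flow) area.
Plume center vt = 0.0701 × 561 = 39.3261 m, so the well at 40.7 m is 1.3739 m downgradient of the peak.
√(4πDt) = 9.236 m, giving peak height M/(n_e·A·√(4πDt)) = 6.42/(0.29 × 31.9 × 9.236) = 0.07514 kg/m³.
(x−vt)²/(4Dt) = (1.3739)²/(4 × 0.0121 × 561) = 0.06952; exp(−0.06952) = 0.9328.
C = 0.07514 × 0.9328 = 0.0701 kg/m³.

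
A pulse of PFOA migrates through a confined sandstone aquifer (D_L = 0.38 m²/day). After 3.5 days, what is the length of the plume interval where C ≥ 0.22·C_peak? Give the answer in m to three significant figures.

The plume is Gaussian with σ = √(2Dt) = √(2 × 0.38 × 3.5) = 1.631 m.
C/C_peak = exp(−Δx²/(2σ²)) = 0.22 ⇒ Δx = σ·√(−2 ln 0.22) = 1.631 × 1.740 = 2.838 m.
Width = 2Δx = 5.68 m.

5.68 m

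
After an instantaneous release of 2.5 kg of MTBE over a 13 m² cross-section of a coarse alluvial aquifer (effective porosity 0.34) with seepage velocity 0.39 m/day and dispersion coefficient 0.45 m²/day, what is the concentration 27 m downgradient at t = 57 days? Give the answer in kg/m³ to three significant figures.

For an instantaneous plane source, C(x,t) = M/(n_e·A·√(4πDt)) · exp(−(x−vt)²/(4Dt)), with n_e·A the pore (flow) area.
Plume center vt = 0.39 × 57 = 22.23 m, so the well at 27 m is 4.77 m downgradient of the peak.
√(4πDt) = 17.95 m, giving peak height M/(n_e·A·√(4πDt)) = 2.5/(0.34 × 13 × 17.95) = 0.03151 kg/m³.
(x−vt)²/(4Dt) = (4.77)²/(4 × 0.45 × 57) = 0.2218; exp(−0.2218) = 0.8011.
C = 0.03151 × 0.8011 = 0.0252 kg/m³.

0.0252 kg/m³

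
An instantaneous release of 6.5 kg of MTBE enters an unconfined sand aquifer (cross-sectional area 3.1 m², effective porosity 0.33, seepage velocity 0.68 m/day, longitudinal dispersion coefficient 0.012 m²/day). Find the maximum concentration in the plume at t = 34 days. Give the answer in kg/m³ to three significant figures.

2.81 kg/m³

The peak of an instantaneous 1D plume sits at x = vt; there the Gaussian factor is 1 and C_max = M/(n_e·A·√(4πDt)), where n_e·A is the pore area the mass is dissolved in.
√(4πDt) = √(4π × 0.012 × 34) = 2.264 m, so C_max = 6.5/(0.33 × 3.1 × 2.264) = 2.81 kg/m³.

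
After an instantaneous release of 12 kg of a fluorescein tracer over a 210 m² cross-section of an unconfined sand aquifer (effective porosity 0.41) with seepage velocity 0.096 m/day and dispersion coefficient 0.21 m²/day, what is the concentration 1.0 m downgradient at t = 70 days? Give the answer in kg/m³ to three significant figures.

For an instantaneous plane source, C(x,t) = M/(n_e·A·√(4πDt)) · exp(−(x−vt)²/(4Dt)), with n_e·A the pore (flow) area.
Plume center vt = 0.096 × 70 = 6.72 m, so the well at 1.0 m is 5.72 m upgradient of the peak.
√(4πDt) = 13.59 m, giving peak height M/(n_e·A·√(4πDt)) = 12/(0.41 × 210 × 13.59) = 0.01026 kg/m³.
(x−vt)²/(4Dt) = (-5.72)²/(4 × 0.21 × 70) = 0.5564; exp(−0.5564) = 0.5733.
C = 0.01026 × 0.5733 = 0.00588 kg/m³.

0.00588 kg/m³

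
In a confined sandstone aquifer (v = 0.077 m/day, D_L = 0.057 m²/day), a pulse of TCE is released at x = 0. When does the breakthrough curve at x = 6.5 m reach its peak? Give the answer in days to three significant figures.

75.3 days

For the 1D instantaneous-source solution, setting ∂C/∂t = 0 at fixed x gives v²t² + 2Dt − x² = 0, so t = (√(D² + v²x²) − D)/v².
√(D² + v²x²) = √(0.057² + 0.077² × 6.5²) = 0.5037; v² = 0.005929.
t = (0.5037 − 0.057)/0.005929 = 75.3 days (vs. the pure-advection estimate x/v = 84.4 d).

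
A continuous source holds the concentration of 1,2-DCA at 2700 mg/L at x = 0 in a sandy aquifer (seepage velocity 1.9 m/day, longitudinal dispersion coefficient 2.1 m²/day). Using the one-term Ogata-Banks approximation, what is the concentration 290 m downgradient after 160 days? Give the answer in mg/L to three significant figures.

1900 mg/L

For a continuous step input, C/C₀ ≈ ½·erfc((x−vt)/(2√(Dt))).
vt = 1.9 × 160 = 304 m and 2√(Dt) = 2√(2.1 × 160) = 36.66 m.
Argument (x−vt)/(2√(Dt)) = (290 − 304)/36.66 = -0.3819; ½·erfc(-0.3819) = 0.7054.
C = 2700 × 0.7054 = 1900 mg/L.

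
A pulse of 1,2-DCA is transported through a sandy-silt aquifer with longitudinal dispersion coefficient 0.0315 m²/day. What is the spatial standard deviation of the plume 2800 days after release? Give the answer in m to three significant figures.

Dispersive spreading gives a Gaussian with σ² = 2Dt; advection only shifts the center.
σ = √(2 × 0.0315 × 2800) = 13.3 m.

13.3 m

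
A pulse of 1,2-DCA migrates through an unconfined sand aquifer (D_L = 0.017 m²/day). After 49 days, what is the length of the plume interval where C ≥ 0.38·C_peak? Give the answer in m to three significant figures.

3.59 m

The plume is Gaussian with σ = √(2Dt) = √(2 × 0.017 × 49) = 1.291 m.
C/C_peak = exp(−Δx²/(2σ²)) = 0.38 ⇒ Δx = σ·√(−2 ln 0.38) = 1.291 × 1.391 = 1.796 m.
Width = 2Δx = 3.59 m.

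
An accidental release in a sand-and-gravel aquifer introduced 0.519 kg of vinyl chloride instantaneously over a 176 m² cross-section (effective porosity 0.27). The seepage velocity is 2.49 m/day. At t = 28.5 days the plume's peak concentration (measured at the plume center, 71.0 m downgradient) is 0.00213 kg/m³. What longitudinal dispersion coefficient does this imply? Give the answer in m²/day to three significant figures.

At the plume center C_max = M/(n_e·A·√(4πDt)), so D = M²/(4πt·(n_e·A·C_max)²).
n_e·A·C_max = 0.27 × 176 × 0.00213 = 0.1012 kg/m.
D = 0.519²/(4π × 28.5 × 0.1012²) = 0.0734 m²/day.

0.0734 m²/day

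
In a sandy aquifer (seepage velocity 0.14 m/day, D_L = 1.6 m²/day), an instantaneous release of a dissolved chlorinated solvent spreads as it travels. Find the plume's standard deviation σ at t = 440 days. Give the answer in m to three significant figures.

Dispersive spreading gives a Gaussian with σ² = 2Dt; advection only shifts the center.
σ = √(2 × 1.6 × 440) = 37.5 m.

37.5 m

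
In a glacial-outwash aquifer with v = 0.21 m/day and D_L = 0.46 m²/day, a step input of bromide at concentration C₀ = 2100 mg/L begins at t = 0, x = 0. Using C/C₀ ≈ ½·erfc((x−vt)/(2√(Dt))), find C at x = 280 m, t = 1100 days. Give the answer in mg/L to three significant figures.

130 mg/L

For a continuous step input, C/C₀ ≈ ½·erfc((x−vt)/(2√(Dt))).
vt = 0.21 × 1100 = 231 m and 2√(Dt) = 2√(0.46 × 1100) = 44.99 m.
Argument (x−vt)/(2√(Dt)) = (280 − 231)/44.99 = 1.089; ½·erfc(1.089) = 0.06177.
C = 2100 × 0.06177 = 130 mg/L.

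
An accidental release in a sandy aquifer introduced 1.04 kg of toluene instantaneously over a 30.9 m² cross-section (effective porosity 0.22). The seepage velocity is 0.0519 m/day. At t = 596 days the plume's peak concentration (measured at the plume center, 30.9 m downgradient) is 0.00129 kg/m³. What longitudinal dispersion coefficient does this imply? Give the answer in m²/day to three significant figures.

At the plume center C_max = M/(n_e·A·√(4πDt)), so D = M²/(4πt·(n_e·A·C_max)²).
n_e·A·C_max = 0.22 × 30.9 × 0.00129 = 0.008769 kg/m.
D = 1.04²/(4π × 596 × 0.008769²) = 1.88 m²/day.

1.88 m²/day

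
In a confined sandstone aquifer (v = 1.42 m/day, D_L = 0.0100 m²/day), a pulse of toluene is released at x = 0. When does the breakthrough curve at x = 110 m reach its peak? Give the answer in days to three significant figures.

77.5 days

For the 1D instantaneous-source solution, setting ∂C/∂t = 0 at fixed x gives v²t² + 2Dt − x² = 0, so t = (√(D² + v²x²) − D)/v².
√(D² + v²x²) = √(0.0100² + 1.42² × 110²) = 156.2; v² = 2.0164.
t = (156.2 − 0.0100)/2.0164 = 77.5 days (vs. the pure-advection estimate x/v = 77.5 d).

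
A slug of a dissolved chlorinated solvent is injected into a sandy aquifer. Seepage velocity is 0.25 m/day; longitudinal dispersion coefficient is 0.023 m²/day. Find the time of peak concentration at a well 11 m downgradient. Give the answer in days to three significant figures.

43.6 days

For the 1D instantaneous-source solution, setting ∂C/∂t = 0 at fixed x gives v²t² + 2Dt − x² = 0, so t = (√(D² + v²x²) − D)/v².
√(D² + v²x²) = √(0.023² + 0.25² × 11²) = 2.750; v² = 0.0625.
t = (2.750 − 0.023)/0.0625 = 43.6 days (vs. the pure-advection estimate x/v = 44.0 d).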